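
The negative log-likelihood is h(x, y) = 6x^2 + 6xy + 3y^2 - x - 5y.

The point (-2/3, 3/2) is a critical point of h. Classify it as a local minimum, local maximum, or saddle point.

local minimum

The Hessian of h is constant: H = [[12, 6], [6, 6]].
det(H) = 12·6 − 6² = 36.
det(H) > 0 and tr(H) = 18 > 0, so H is positive definite and the point is a local minimum.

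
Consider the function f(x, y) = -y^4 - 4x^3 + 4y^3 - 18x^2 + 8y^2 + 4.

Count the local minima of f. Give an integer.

f separates as a function of x plus a function of y, so ∇f=0 decouples.
∂f/∂x = -12x(x + 3) = 0 at x ∈ {-3, 0}; ∂f/∂y = -4y(y - 4)(y + 1) = 0 at y ∈ {-1, 0, 4}.
The Hessian is diagonal: diag(f_xx, f_yy). Second derivatives: f_xx(-3)=36, f_xx(0)=-36; f_yy(-1)=-20, f_yy(0)=16, f_yy(4)=-80.
Local minima occur where both diagonal entries positive: (-3, 0). Count: 1.

1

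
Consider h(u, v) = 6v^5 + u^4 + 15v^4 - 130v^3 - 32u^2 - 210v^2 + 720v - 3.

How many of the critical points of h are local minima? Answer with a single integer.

h separates as a function of u plus a function of v, so ∇h=0 decouples.
∂h/∂u = 4u(u - 4)(u + 4) = 0 at u ∈ {-4, 0, 4}; ∂h/∂v = 30(v - 3)(v - 1)(v + 2)(v + 4) = 0 at v ∈ {-4, -2, 1, 3}.
The Hessian is diagonal: diag(h_uu, h_vv). Second derivatives: h_uu(-4)=128, h_uu(0)=-64, h_uu(4)=128; h_vv(-4)=-2100, h_vv(-2)=900, h_vv(1)=-900, h_vv(3)=2100.
Local minima occur where both diagonal entries positive: (-4, -2), (-4, 3), (4, -2), (4, 3). Count: 4.

4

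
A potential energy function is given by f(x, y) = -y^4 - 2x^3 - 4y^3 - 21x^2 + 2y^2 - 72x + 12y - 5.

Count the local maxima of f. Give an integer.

f separates as a function of x plus a function of y, so ∇f=0 decouples.
∂f/∂x = -6(x + 3)(x + 4) = 0 at x ∈ {-4, -3}; ∂f/∂y = -4(y - 1)(y + 1)(y + 3) = 0 at y ∈ {-3, -1, 1}.
The Hessian is diagonal: diag(f_xx, f_yy). Second derivatives: f_xx(-4)=6, f_xx(-3)=-6; f_yy(-3)=-32, f_yy(-1)=16, f_yy(1)=-32.
Local maxima occur where both diagonal entries negative: (-3, -3), (-3, 1). Count: 2.

2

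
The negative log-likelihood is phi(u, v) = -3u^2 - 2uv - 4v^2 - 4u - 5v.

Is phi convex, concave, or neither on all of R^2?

concave

phi is quadratic, so its Hessian is the constant matrix H = [[-6, -2], [-2, -8]].
det(H) = 44, tr(H) = -14.
det(H) > 0 and tr(H) < 0, so H is negative definite everywhere: concave.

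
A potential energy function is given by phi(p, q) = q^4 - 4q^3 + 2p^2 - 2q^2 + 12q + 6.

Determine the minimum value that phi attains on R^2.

-3

phi(p,q) separates as A(p) + B(q) + 6, so its minimum is min A + min B + 6.
A'(p) = 4p vanishes at p ∈ {0}; B'(q) = 4(q - 3)(q - 1)(q + 1) vanishes at q ∈ {-1, 1, 3}.
Local minima of A (where A''>0): A(0)=0. Local minima of B: B(-1)=-9, B(3)=-9.
So the global minimum of phi is A(0) + B(-1) + 6 = 0 − 9 + 6 = -3, attained at (0, -1).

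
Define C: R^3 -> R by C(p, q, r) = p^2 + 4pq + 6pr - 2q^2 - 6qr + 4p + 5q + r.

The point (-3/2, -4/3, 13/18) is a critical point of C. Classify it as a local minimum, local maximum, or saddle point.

The Hessian is constant: H = [[2, 4, 6], [4, -4, -6], [6, -6, 0]].
Leading principal minors: Δ₁ = 2, Δ₂ = -24, Δ₃ = -216.
The minors fit neither the all-positive nor the alternating-sign pattern, so H is indefinite: a saddle point.

saddle point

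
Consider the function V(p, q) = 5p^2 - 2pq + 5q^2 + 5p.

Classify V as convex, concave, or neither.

convex

V is quadratic, so its Hessian is the constant matrix H = [[10, -2], [-2, 10]].
det(H) = 96, tr(H) = 20.
det(H) > 0 and tr(H) > 0, so H is positive definite everywhere: convex.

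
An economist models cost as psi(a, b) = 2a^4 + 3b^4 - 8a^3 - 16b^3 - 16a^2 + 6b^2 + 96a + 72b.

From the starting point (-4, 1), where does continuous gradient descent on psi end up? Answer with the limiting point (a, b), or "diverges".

psi is separable, so gradient descent decouples: a follows -∂psi/∂a, b follows -∂psi/∂b.
∂psi/∂a = 8(a - 3)(a - 2)(a + 2); at a=-4 this is -672, so a increases.
∂psi/∂b = 12(b - 3)(b - 2)(b + 1); at b=1 this is 48, so b decreases.
a converges to its nearest critical value -2 (a local min of the a-part); b converges to -1. The iterate converges to (-2, -1).

(-2, -1)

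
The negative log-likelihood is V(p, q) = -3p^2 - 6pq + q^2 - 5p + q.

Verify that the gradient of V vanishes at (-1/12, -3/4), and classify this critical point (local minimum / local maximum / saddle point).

saddle point

∇V = (-6p - 6q - 5, -6p + 2q + 1); substituting (-1/12, -3/4) gives ∇V = (0, 0), so (-1/12, -3/4) is indeed a critical point.
The Hessian of V is constant: H = [[-6, -6], [-6, 2]].
det(H) = (-6)·2 − (-6)² = -48.
Since det(H) < 0, H is indefinite and the critical point is a saddle point.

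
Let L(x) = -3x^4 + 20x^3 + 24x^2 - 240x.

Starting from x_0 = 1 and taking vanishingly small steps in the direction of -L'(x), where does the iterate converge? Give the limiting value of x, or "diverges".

2

L'(x) = -12(x - 5)(x - 2)(x + 2), so L'(1) = -144.
Gradient descent moves in the -L' direction, i.e. x is increasing.
The nearest critical point in that direction is x = 2, where L'' = 144 > 0 (a local minimum). The iterate converges there.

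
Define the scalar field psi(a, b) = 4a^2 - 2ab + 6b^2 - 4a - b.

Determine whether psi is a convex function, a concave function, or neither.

psi is quadratic, so its Hessian is the constant matrix H = [[8, -2], [-2, 12]].
det(H) = 92, tr(H) = 20.
det(H) > 0 and tr(H) > 0, so H is positive definite everywhere: convex.

convex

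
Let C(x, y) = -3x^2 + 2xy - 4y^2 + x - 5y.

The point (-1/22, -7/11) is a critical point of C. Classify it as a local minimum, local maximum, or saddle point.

local maximum

The Hessian of C is constant: H = [[-6, 2], [2, -8]].
det(H) = (-6)·(-8) − 2² = 44.
det(H) > 0 and tr(H) = -14 < 0, so H is negative definite and the point is a local maximum.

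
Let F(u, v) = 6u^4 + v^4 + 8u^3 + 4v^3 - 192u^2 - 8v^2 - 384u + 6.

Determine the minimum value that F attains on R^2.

F(u,v) separates as P(u) + Q(v) + 6, so its minimum is min P + min Q + 6.
P'(u) = 24(u - 4)(u + 1)(u + 4) vanishes at u ∈ {-4, -1, 4}; Q'(v) = 4v(v - 1)(v + 4) vanishes at v ∈ {-4, 0, 1}.
Local minima of P (where P''>0): P(-4)=-512, P(4)=-2560. Local minima of Q: Q(-4)=-128, Q(1)=-3.
So the global minimum of F is P(4) + Q(-4) + 6 = -2560 − 128 + 6 = -2682, attained at (4, -4).

-2682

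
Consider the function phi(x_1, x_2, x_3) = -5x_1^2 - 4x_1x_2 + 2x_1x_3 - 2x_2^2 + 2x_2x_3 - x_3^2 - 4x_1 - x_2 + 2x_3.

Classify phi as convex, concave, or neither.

concave

phi is quadratic, so its Hessian is the constant matrix H = [[-10, -4, 2], [-4, -4, 2], [2, 2, -2]].
Leading principal minors: -10, 24, -24.
Signs alternate −, +, − ⇒ H ≺ 0 ⇒ concave.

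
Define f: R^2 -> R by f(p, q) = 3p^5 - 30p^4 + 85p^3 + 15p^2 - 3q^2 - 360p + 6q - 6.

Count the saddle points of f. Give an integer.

f separates as a function of p plus a function of q, so ∇f=0 decouples.
∂f/∂p = 15(p - 4)(p - 3)(p - 2)(p + 1) = 0 at p ∈ {-1, 2, 3, 4}; ∂f/∂q = -6(q - 1) = 0 at q ∈ {1}.
The Hessian is diagonal: diag(f_pp, f_qq). Second derivatives: f_pp(-1)=-900, f_pp(2)=90, f_pp(3)=-60, f_pp(4)=150; f_qq(1)=-6.
Saddle points occur where the two diagonal entries have opposite signs: (2, 1), (4, 1). Count: 2.

2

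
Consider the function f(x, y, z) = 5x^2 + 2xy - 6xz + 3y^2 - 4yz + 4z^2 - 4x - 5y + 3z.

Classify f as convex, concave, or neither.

convex

f is quadratic, so its Hessian is the constant matrix H = [[10, 2, -6], [2, 6, -4], [-6, -4, 8]].
Leading principal minors: 10, 56, 168.
All positive ⇒ H ≻ 0 ⇒ convex.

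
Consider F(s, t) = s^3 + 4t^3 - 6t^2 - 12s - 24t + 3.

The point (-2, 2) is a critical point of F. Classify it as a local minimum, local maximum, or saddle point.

saddle point

The mixed partial ∂²F/∂s∂t is 0, so the Hessian at any point is diag(F_ss, F_tt) = diag(6s, 12(2t - 1)).
At (-2, 2): H = diag(-12, 36).
The eigenvalues have opposite signs, so H is indefinite: a saddle point.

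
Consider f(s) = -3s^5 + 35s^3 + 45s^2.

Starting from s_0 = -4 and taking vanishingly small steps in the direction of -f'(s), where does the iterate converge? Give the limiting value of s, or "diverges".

-2

f'(s) = -15s(s - 3)(s + 1)(s + 2), so f'(-4) = -2520.
Gradient descent moves in the -f' direction, i.e. s is increasing.
The nearest critical point in that direction is s = -2, where f'' = 150 > 0 (a local minimum). The iterate converges there.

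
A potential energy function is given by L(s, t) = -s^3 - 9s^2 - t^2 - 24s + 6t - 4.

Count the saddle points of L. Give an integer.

L separates as a function of s plus a function of t, so ∇L=0 decouples.
∂L/∂s = -3(s + 2)(s + 4) = 0 at s ∈ {-4, -2}; ∂L/∂t = -2(t - 3) = 0 at t ∈ {3}.
The Hessian is diagonal: diag(L_ss, L_tt). Second derivatives: L_ss(-4)=6, L_ss(-2)=-6; L_tt(3)=-2.
Saddle points occur where the two diagonal entries have opposite signs: (-4, 3). Count: 1.

1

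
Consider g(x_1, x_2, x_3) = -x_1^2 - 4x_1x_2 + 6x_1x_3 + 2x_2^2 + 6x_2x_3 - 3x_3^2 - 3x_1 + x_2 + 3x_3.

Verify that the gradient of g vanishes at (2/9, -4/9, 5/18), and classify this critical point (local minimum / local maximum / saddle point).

∇g = (-2x_1 - 4x_2 + 6x_3 - 3, -4x_1 + 4x_2 + 6x_3 + 1, 6x_1 + 6x_2 - 6x_3 + 3); substituting (2/9, -4/9, 5/18) gives ∇g = (0, 0, 0), so (2/9, -4/9, 5/18) is indeed a critical point.
The Hessian is constant: H = [[-2, -4, 6], [-4, 4, 6], [6, 6, -6]].
Leading principal minors: Δ₁ = -2, Δ₂ = -24, Δ₃ = -216.
The minors fit neither the all-positive nor the alternating-sign pattern, so H is indefinite: a saddle point.

saddle point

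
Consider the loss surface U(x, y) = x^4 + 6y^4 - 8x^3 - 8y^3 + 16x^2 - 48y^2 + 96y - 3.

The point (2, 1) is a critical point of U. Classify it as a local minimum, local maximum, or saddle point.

The mixed partial ∂²U/∂x∂y is 0, so the Hessian at any point is diag(U_xx, U_yy) = diag(4(3x^2 - 12x + 8), 24(3y^2 - 2y - 4)).
At (2, 1): H = diag(-16, -72).
Both eigenvalues are negative, so H is negative definite: a local maximum.

local maximum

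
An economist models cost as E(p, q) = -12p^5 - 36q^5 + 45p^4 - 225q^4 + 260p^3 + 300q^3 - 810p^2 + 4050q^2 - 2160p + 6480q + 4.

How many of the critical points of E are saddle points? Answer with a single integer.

E separates as a function of p plus a function of q, so ∇E=0 decouples.
∂E/∂p = -60(p - 4)(p - 3)(p + 1)(p + 3) = 0 at p ∈ {-3, -1, 3, 4}; ∂E/∂q = -180(q - 3)(q + 1)(q + 3)(q + 4) = 0 at q ∈ {-4, -3, -1, 3}.
The Hessian is diagonal: diag(E_pp, E_qq). Second derivatives: E_pp(-3)=5040, E_pp(-1)=-2400, E_pp(3)=1440, E_pp(4)=-2100; E_qq(-4)=3780, E_qq(-3)=-2160, E_qq(-1)=4320, E_qq(3)=-30240.
Saddle points occur where the two diagonal entries have opposite signs: (-3, -3), (-3, 3), (-1, -4), (-1, -1), (3, -3), (3, 3), (4, -4), (4, -1). Count: 8.

8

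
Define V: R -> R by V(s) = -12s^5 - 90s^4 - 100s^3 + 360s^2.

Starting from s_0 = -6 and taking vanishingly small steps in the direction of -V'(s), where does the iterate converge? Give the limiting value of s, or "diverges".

-4

V'(s) = -60s(s - 1)(s + 3)(s + 4), so V'(-6) = -15120.
Gradient descent moves in the -V' direction, i.e. s is increasing.
The nearest critical point in that direction is s = -4, where V'' = 1200 > 0 (a local minimum). The iterate converges there.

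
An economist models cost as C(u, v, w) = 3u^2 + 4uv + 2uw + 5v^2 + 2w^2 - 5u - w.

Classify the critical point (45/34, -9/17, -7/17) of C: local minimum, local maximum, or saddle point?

The Hessian is constant: H = [[6, 4, 2], [4, 10, 0], [2, 0, 4]].
Leading principal minors: Δ₁ = 6, Δ₂ = 44, Δ₃ = 136.
All leading minors are positive, so H is positive definite: a local minimum.

local minimum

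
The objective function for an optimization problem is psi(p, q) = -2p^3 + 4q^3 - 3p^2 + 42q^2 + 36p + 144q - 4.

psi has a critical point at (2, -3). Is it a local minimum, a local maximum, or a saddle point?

The mixed partial ∂²psi/∂p∂q is 0, so the Hessian at any point is diag(psi_pp, psi_qq) = diag(-6(2p + 1), 12(2q + 7)).
At (2, -3): H = diag(-30, 12).
The eigenvalues have opposite signs, so H is indefinite: a saddle point.

saddle point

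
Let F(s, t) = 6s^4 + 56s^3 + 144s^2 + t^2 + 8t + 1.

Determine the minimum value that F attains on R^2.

F(s,t) separates as P(s) + Q(t) + 1, so its minimum is min P + min Q + 1.
P'(s) = 24s(s + 3)(s + 4) vanishes at s ∈ {-4, -3, 0}; Q'(t) = 2(t + 4) vanishes at t ∈ {-4}.
Local minima of P (where P''>0): P(-4)=256, P(0)=0. Local minima of Q: Q(-4)=-16.
So the global minimum of F is P(0) + Q(-4) + 1 = 0 − 16 + 1 = -15, attained at (0, -4).

-15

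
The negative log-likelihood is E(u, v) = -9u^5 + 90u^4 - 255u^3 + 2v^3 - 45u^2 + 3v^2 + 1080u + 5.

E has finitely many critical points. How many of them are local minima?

E separates as a function of u plus a function of v, so ∇E=0 decouples.
∂E/∂u = -45(u - 4)(u - 3)(u - 2)(u + 1) = 0 at u ∈ {-1, 2, 3, 4}; ∂E/∂v = 6v(v + 1) = 0 at v ∈ {-1, 0}.
The Hessian is diagonal: diag(E_uu, E_vv). Second derivatives: E_uu(-1)=2700, E_uu(2)=-270, E_uu(3)=180, E_uu(4)=-450; E_vv(-1)=-6, E_vv(0)=6.
Local minima occur where both diagonal entries positive: (-1, 0), (3, 0). Count: 2.

2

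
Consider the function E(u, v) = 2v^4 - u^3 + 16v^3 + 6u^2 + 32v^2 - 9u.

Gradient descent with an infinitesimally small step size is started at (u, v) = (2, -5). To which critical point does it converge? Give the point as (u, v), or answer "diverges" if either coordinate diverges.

(1, -4)

E is separable, so gradient descent decouples: u follows -∂E/∂u, v follows -∂E/∂v.
∂E/∂u = -3(u - 3)(u - 1); at u=2 this is 3, so u decreases.
∂E/∂v = 8v(v + 2)(v + 4); at v=-5 this is -120, so v increases.
u converges to its nearest critical value 1 (a local min of the u-part); v converges to -4. The iterate converges to (1, -4).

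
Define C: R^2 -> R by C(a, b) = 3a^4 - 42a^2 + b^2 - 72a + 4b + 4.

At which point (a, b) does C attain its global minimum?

C(a,b) separates as P(a) + Q(b) + 4, so its minimum is min P + min Q + 4.
P'(a) = 12(a - 3)(a + 1)(a + 2) vanishes at a ∈ {-2, -1, 3}; Q'(b) = 2b + 4 vanishes at b ∈ {-2}.
Local minima of P (where P''>0): P(-2)=24, P(3)=-351. Local minima of Q: Q(-2)=-4.
So the global minimum of C is P(3) + Q(-2) + 4 = -351 − 4 + 4 = -351, attained at (3, -2).

(3, -2)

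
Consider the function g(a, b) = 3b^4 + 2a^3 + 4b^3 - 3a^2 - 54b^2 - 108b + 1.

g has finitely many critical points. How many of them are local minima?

2

g separates as a function of a plus a function of b, so ∇g=0 decouples.
∂g/∂a = 6a(a - 1) = 0 at a ∈ {0, 1}; ∂g/∂b = 12(b - 3)(b + 1)(b + 3) = 0 at b ∈ {-3, -1, 3}.
The Hessian is diagonal: diag(g_aa, g_bb). Second derivatives: g_aa(0)=-6, g_aa(1)=6; g_bb(-3)=144, g_bb(-1)=-96, g_bb(3)=288.
Local minima occur where both diagonal entries positive: (1, -3), (1, 3). Count: 2.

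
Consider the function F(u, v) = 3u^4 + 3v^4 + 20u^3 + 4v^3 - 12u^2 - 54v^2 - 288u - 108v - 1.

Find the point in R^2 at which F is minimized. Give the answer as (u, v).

(2, 3)

F(u,v) separates as P(u) + Q(v) − 1, so its minimum is min P + min Q − 1.
P'(u) = 12(u - 2)(u + 3)(u + 4) vanishes at u ∈ {-4, -3, 2}; Q'(v) = 12(v - 3)(v + 1)(v + 3) vanishes at v ∈ {-3, -1, 3}.
Local minima of P (where P''>0): P(-4)=448, P(2)=-416. Local minima of Q: Q(-3)=-27, Q(3)=-459.
So the global minimum of F is P(2) + Q(3) − 1 = -416 − 459 − 1 = -876, attained at (2, 3).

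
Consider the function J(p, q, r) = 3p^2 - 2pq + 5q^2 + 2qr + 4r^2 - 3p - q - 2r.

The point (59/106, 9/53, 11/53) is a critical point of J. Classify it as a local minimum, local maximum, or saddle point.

The Hessian is constant: H = [[6, -2, 0], [-2, 10, 2], [0, 2, 8]].
Leading principal minors: Δ₁ = 6, Δ₂ = 56, Δ₃ = 424.
All leading minors are positive, so H is positive definite: a local minimum.

local minimum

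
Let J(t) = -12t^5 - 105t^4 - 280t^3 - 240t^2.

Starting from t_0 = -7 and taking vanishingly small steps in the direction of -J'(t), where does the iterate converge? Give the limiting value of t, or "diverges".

-4

J'(t) = -60t(t + 1)(t + 2)(t + 4), so J'(-7) = -37800.
Gradient descent moves in the -J' direction, i.e. t is increasing.
The nearest critical point in that direction is t = -4, where J'' = 1440 > 0 (a local minimum). The iterate converges there.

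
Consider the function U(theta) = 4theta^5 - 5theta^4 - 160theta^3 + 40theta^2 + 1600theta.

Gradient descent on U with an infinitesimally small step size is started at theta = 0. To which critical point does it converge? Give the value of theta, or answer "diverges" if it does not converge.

-2

U'(theta) = 20(theta - 5)(theta - 2)(theta + 2)(theta + 4), so U'(0) = 1600.
Gradient descent moves in the -U' direction, i.e. theta is decreasing.
The nearest critical point in that direction is theta = -2, where U'' = 1120 > 0 (a local minimum). The iterate converges there.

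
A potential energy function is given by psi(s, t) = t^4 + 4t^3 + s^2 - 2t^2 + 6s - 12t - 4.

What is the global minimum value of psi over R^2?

psi(s,t) separates as P(s) + Q(t) − 4, so its minimum is min P + min Q − 4.
P'(s) = 2s + 6 vanishes at s ∈ {-3}; Q'(t) = 4(t - 1)(t + 1)(t + 3) vanishes at t ∈ {-3, -1, 1}.
Local minima of P (where P''>0): P(-3)=-9. Local minima of Q: Q(-3)=-9, Q(1)=-9.
So the global minimum of psi is P(-3) + Q(-3) − 4 = -9 − 9 − 4 = -22, attained at (-3, -3).

-22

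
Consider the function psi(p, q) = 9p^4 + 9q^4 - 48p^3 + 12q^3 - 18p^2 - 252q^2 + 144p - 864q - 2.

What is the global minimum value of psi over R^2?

-4898

psi(p,q) separates as A(p) + B(q) − 2, so its minimum is min A + min B − 2.
A'(p) = 36(p - 4)(p - 1)(p + 1) vanishes at p ∈ {-1, 1, 4}; B'(q) = 36(q - 4)(q + 2)(q + 3) vanishes at q ∈ {-3, -2, 4}.
Local minima of A (where A''>0): A(-1)=-105, A(4)=-480. Local minima of B: B(-3)=729, B(4)=-4416.
So the global minimum of psi is A(4) + B(4) − 2 = -480 − 4416 − 2 = -4898, attained at (4, 4).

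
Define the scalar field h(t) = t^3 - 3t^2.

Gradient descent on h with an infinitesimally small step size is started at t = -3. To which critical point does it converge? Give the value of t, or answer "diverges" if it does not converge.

diverges

h'(t) = 3t(t - 2), so h'(-3) = 45.
Gradient descent moves in the -h' direction, i.e. t is decreasing.
There is no critical point below t=-3, and h' keeps the same sign, so the iterate runs off to −∞.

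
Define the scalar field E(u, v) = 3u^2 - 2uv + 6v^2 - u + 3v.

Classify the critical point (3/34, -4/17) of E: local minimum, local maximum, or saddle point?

The Hessian of E is constant: H = [[6, -2], [-2, 12]].
det(H) = 6·12 − (-2)² = 68.
det(H) > 0 and tr(H) = 18 > 0, so H is positive definite and the point is a local minimum.

local minimum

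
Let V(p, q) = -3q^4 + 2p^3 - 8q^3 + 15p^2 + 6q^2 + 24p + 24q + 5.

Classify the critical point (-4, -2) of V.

The mixed partial ∂²V/∂p∂q is 0, so the Hessian at any point is diag(V_pp, V_qq) = diag(6(2p + 5), 12(-3q^2 - 4q + 1)).
At (-4, -2): H = diag(-18, -36).
Both eigenvalues are negative, so H is negative definite: a local maximum.

local maximum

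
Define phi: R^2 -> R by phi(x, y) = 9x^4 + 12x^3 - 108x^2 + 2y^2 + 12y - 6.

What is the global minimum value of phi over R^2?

phi(x,y) separates as P(x) + Q(y) − 6, so its minimum is min P + min Q − 6.
P'(x) = 36x(x - 2)(x + 3) vanishes at x ∈ {-3, 0, 2}; Q'(y) = 4y + 12 vanishes at y ∈ {-3}.
Local minima of P (where P''>0): P(-3)=-567, P(2)=-192. Local minima of Q: Q(-3)=-18.
So the global minimum of phi is P(-3) + Q(-3) − 6 = -567 − 18 − 6 = -591, attained at (-3, -3).

-591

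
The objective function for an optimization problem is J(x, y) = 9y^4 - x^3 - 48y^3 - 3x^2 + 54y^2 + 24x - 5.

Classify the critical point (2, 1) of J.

local maximum

The mixed partial ∂²J/∂x∂y is 0, so the Hessian at any point is diag(J_xx, J_yy) = diag(-6(x + 1), 36(3y^2 - 8y + 3)).
At (2, 1): H = diag(-18, -72).
Both eigenvalues are negative, so H is negative definite: a local maximum.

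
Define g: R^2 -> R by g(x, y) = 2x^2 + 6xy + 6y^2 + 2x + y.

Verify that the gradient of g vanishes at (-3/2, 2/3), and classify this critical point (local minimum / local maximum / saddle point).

∇g = (4x + 6y + 2, 6x + 12y + 1); substituting (-3/2, 2/3) gives ∇g = (0, 0), so (-3/2, 2/3) is indeed a critical point.
The Hessian of g is constant: H = [[4, 6], [6, 12]].
det(H) = 4·12 − 6² = 12.
det(H) > 0 and tr(H) = 16 > 0, so H is positive definite and the point is a local minimum.

local minimum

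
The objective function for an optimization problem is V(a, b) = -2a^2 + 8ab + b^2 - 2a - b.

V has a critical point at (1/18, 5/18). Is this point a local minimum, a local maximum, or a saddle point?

saddle point

The Hessian of V is constant: H = [[-4, 8], [8, 2]].
det(H) = (-4)·2 − 8² = -72.
Since det(H) < 0, H is indefinite and the critical point is a saddle point.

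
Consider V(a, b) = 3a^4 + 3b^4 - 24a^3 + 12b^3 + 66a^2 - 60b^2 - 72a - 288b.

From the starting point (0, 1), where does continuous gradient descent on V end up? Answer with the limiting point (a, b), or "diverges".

(1, 3)

V is separable, so gradient descent decouples: a follows -∂V/∂a, b follows -∂V/∂b.
∂V/∂a = 12(a - 3)(a - 2)(a - 1); at a=0 this is -72, so a increases.
∂V/∂b = 12(b - 3)(b + 2)(b + 4); at b=1 this is -360, so b increases.
a converges to its nearest critical value 1 (a local min of the a-part); b converges to 3. The iterate converges to (1, 3).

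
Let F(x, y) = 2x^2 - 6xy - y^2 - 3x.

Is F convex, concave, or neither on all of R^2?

F is quadratic, so its Hessian is the constant matrix H = [[4, -6], [-6, -2]].
det(H) = -44, tr(H) = 2.
det(H) < 0, so H is indefinite: neither convex nor concave.

neither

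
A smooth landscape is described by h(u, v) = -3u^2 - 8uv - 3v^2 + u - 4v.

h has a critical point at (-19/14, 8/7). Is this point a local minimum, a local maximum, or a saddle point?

saddle point

The Hessian of h is constant: H = [[-6, -8], [-8, -6]].
det(H) = (-6)·(-6) − (-8)² = -28.
Since det(H) < 0, H is indefinite and the critical point is a saddle point.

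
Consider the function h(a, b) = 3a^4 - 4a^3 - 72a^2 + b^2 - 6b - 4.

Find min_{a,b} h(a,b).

h(a,b) separates as P(a) + Q(b) − 4, so its minimum is min P + min Q − 4.
P'(a) = 12a(a - 4)(a + 3) vanishes at a ∈ {-3, 0, 4}; Q'(b) = 2b - 6 vanishes at b ∈ {3}.
Local minima of P (where P''>0): P(-3)=-297, P(4)=-640. Local minima of Q: Q(3)=-9.
So the global minimum of h is P(4) + Q(3) − 4 = -640 − 9 − 4 = -653, attained at (4, 3).

-653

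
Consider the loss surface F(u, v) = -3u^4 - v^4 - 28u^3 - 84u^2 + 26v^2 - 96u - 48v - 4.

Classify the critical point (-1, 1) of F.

saddle point

The mixed partial ∂²F/∂u∂v is 0, so the Hessian at any point is diag(F_uu, F_vv) = diag(-12(3u^2 + 14u + 14), 4(-3v^2 + 13)).
At (-1, 1): H = diag(-36, 40).
The eigenvalues have opposite signs, so H is indefinite: a saddle point.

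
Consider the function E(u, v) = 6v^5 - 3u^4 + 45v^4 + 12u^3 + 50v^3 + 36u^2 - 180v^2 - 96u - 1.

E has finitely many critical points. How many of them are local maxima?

4

E separates as a function of u plus a function of v, so ∇E=0 decouples.
∂E/∂u = -12(u - 4)(u - 1)(u + 2) = 0 at u ∈ {-2, 1, 4}; ∂E/∂v = 30v(v - 1)(v + 3)(v + 4) = 0 at v ∈ {-4, -3, 0, 1}.
The Hessian is diagonal: diag(E_uu, E_vv). Second derivatives: E_uu(-2)=-216, E_uu(1)=108, E_uu(4)=-216; E_vv(-4)=-600, E_vv(-3)=360, E_vv(0)=-360, E_vv(1)=600.
Local maxima occur where both diagonal entries negative: (-2, -4), (-2, 0), (4, -4), (4, 0). Count: 4.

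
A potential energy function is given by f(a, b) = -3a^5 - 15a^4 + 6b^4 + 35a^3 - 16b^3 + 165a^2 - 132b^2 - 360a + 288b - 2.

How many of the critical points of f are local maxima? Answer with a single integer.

f separates as a function of a plus a function of b, so ∇f=0 decouples.
∂f/∂a = -15(a - 2)(a - 1)(a + 3)(a + 4) = 0 at a ∈ {-4, -3, 1, 2}; ∂f/∂b = 24(b - 4)(b - 1)(b + 3) = 0 at b ∈ {-3, 1, 4}.
The Hessian is diagonal: diag(f_aa, f_bb). Second derivatives: f_aa(-4)=450, f_aa(-3)=-300, f_aa(1)=300, f_aa(2)=-450; f_bb(-3)=672, f_bb(1)=-288, f_bb(4)=504.
Local maxima occur where both diagonal entries negative: (-3, 1), (2, 1). Count: 2.

2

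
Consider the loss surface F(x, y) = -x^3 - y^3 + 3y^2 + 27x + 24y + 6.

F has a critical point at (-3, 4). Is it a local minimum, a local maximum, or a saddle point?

saddle point

The mixed partial ∂²F/∂x∂y is 0, so the Hessian at any point is diag(F_xx, F_yy) = diag(-6x, 6(-y + 1)).
At (-3, 4): H = diag(18, -18).
The eigenvalues have opposite signs, so H is indefinite: a saddle point.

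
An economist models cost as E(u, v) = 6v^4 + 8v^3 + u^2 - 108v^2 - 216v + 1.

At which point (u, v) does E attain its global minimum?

(0, 3)

E(u,v) separates as P(u) + Q(v) + 1, so its minimum is min P + min Q + 1.
P'(u) = 2u vanishes at u ∈ {0}; Q'(v) = 24(v - 3)(v + 1)(v + 3) vanishes at v ∈ {-3, -1, 3}.
Local minima of P (where P''>0): P(0)=0. Local minima of Q: Q(-3)=-54, Q(3)=-918.
So the global minimum of E is P(0) + Q(3) + 1 = 0 − 918 + 1 = -917, attained at (0, 3).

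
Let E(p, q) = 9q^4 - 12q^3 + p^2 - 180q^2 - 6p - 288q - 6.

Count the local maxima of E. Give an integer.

0

E separates as a function of p plus a function of q, so ∇E=0 decouples.
∂E/∂p = 2(p - 3) = 0 at p ∈ {3}; ∂E/∂q = 36(q - 4)(q + 1)(q + 2) = 0 at q ∈ {-2, -1, 4}.
The Hessian is diagonal: diag(E_pp, E_qq). Second derivatives: E_pp(3)=2; E_qq(-2)=216, E_qq(-1)=-180, E_qq(4)=1080.
Local maxima occur where both diagonal entries negative: none. Count: 0.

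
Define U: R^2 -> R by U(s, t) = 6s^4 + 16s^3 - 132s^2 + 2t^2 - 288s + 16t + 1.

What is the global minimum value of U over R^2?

U(s,t) separates as P(s) + Q(t) + 1, so its minimum is min P + min Q + 1.
P'(s) = 24(s - 3)(s + 1)(s + 4) vanishes at s ∈ {-4, -1, 3}; Q'(t) = 4(t + 4) vanishes at t ∈ {-4}.
Local minima of P (where P''>0): P(-4)=-448, P(3)=-1134. Local minima of Q: Q(-4)=-32.
So the global minimum of U is P(3) + Q(-4) + 1 = -1134 − 32 + 1 = -1165, attained at (3, -4).

-1165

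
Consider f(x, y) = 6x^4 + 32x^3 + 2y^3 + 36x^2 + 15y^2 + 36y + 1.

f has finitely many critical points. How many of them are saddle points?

3

f separates as a function of x plus a function of y, so ∇f=0 decouples.
∂f/∂x = 24x(x + 1)(x + 3) = 0 at x ∈ {-3, -1, 0}; ∂f/∂y = 6(y + 2)(y + 3) = 0 at y ∈ {-3, -2}.
The Hessian is diagonal: diag(f_xx, f_yy). Second derivatives: f_xx(-3)=144, f_xx(-1)=-48, f_xx(0)=72; f_yy(-3)=-6, f_yy(-2)=6.
Saddle points occur where the two diagonal entries have opposite signs: (-3, -3), (-1, -2), (0, -3). Count: 3.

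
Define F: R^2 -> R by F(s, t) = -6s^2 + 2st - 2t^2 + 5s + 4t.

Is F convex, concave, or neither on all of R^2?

F is quadratic, so its Hessian is the constant matrix H = [[-12, 2], [2, -4]].
det(H) = 44, tr(H) = -16.
det(H) > 0 and tr(H) < 0, so H is negative definite everywhere: concave.

concave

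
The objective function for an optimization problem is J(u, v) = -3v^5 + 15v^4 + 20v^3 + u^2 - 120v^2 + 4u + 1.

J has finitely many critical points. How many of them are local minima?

J separates as a function of u plus a function of v, so ∇J=0 decouples.
∂J/∂u = 2(u + 2) = 0 at u ∈ {-2}; ∂J/∂v = -15v(v - 4)(v - 2)(v + 2) = 0 at v ∈ {-2, 0, 2, 4}.
The Hessian is diagonal: diag(J_uu, J_vv). Second derivatives: J_uu(-2)=2; J_vv(-2)=720, J_vv(0)=-240, J_vv(2)=240, J_vv(4)=-720.
Local minima occur where both diagonal entries positive: (-2, -2), (-2, 2). Count: 2.

2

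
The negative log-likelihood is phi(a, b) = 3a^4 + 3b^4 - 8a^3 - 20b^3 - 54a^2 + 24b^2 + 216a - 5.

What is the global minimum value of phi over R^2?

-808

phi(a,b) separates as P(a) + Q(b) − 5, so its minimum is min P + min Q − 5.
P'(a) = 12(a - 3)(a - 2)(a + 3) vanishes at a ∈ {-3, 2, 3}; Q'(b) = 12b(b - 4)(b - 1) vanishes at b ∈ {0, 1, 4}.
Local minima of P (where P''>0): P(-3)=-675, P(3)=189. Local minima of Q: Q(0)=0, Q(4)=-128.
So the global minimum of phi is P(-3) + Q(4) − 5 = -675 − 128 − 5 = -808, attained at (-3, 4).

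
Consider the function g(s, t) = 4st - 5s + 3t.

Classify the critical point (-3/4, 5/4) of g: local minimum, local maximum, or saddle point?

saddle point

The Hessian of g is constant: H = [[0, 4], [4, 0]].
det(H) = 0·0 − 4² = -16.
Since det(H) < 0, H is indefinite and the critical point is a saddle point.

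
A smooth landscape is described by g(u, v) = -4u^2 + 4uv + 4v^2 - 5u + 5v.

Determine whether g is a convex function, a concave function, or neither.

g is quadratic, so its Hessian is the constant matrix H = [[-8, 4], [4, 8]].
det(H) = -80, tr(H) = 0.
det(H) < 0, so H is indefinite: neither convex nor concave.

neither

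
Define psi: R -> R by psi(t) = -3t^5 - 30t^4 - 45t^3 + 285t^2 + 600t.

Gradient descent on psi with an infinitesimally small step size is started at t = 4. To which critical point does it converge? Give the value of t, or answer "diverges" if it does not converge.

psi'(t) = -15(t - 2)(t + 1)(t + 4)(t + 5), so psi'(4) = -10800.
Gradient descent moves in the -psi' direction, i.e. t is increasing.
There is no critical point above t=4, and psi' keeps the same sign, so the iterate runs off to +∞.

diverges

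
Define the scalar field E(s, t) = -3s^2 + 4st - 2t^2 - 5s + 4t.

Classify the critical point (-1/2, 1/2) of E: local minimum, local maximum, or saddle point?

The Hessian of E is constant: H = [[-6, 4], [4, -4]].
det(H) = (-6)·(-4) − 4² = 8.
det(H) > 0 and tr(H) = -10 < 0, so H is negative definite and the point is a local maximum.

local maximum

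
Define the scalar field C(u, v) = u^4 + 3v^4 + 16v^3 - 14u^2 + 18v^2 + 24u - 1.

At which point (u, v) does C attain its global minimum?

(-3, -3)

C(u,v) separates as P(u) + Q(v) − 1, so its minimum is min P + min Q − 1.
P'(u) = 4(u - 2)(u - 1)(u + 3) vanishes at u ∈ {-3, 1, 2}; Q'(v) = 12v(v + 1)(v + 3) vanishes at v ∈ {-3, -1, 0}.
Local minima of P (where P''>0): P(-3)=-117, P(2)=8. Local minima of Q: Q(-3)=-27, Q(0)=0.
So the global minimum of C is P(-3) + Q(-3) − 1 = -117 − 27 − 1 = -145, attained at (-3, -3).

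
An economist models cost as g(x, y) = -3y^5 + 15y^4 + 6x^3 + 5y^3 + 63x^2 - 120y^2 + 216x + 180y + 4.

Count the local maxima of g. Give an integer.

g separates as a function of x plus a function of y, so ∇g=0 decouples.
∂g/∂x = 18(x + 3)(x + 4) = 0 at x ∈ {-4, -3}; ∂g/∂y = -15(y - 3)(y - 2)(y - 1)(y + 2) = 0 at y ∈ {-2, 1, 2, 3}.
The Hessian is diagonal: diag(g_xx, g_yy). Second derivatives: g_xx(-4)=-18, g_xx(-3)=18; g_yy(-2)=900, g_yy(1)=-90, g_yy(2)=60, g_yy(3)=-150.
Local maxima occur where both diagonal entries negative: (-4, 1), (-4, 3). Count: 2.

2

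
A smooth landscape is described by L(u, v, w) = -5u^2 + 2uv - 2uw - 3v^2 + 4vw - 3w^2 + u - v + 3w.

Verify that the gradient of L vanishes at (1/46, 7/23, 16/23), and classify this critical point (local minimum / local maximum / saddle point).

local maximum

∇L = (-10u + 2v - 2w + 1, 2u - 6v + 4w - 1, -2u + 4v - 6w + 3); substituting (1/46, 7/23, 16/23) gives ∇L = (0, 0, 0), so (1/46, 7/23, 16/23) is indeed a critical point.
The Hessian is constant: H = [[-10, 2, -2], [2, -6, 4], [-2, 4, -6]].
Leading principal minors: Δ₁ = -10, Δ₂ = 56, Δ₃ = -184.
The minors alternate sign starting negative (−, +, −), so H is negative definite: a local maximum.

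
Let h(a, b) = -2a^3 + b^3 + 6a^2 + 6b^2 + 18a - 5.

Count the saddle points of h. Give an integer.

2

h separates as a function of a plus a function of b, so ∇h=0 decouples.
∂h/∂a = -6(a - 3)(a + 1) = 0 at a ∈ {-1, 3}; ∂h/∂b = 3b(b + 4) = 0 at b ∈ {-4, 0}.
The Hessian is diagonal: diag(h_aa, h_bb). Second derivatives: h_aa(-1)=24, h_aa(3)=-24; h_bb(-4)=-12, h_bb(0)=12.
Saddle points occur where the two diagonal entries have opposite signs: (-1, -4), (3, 0). Count: 2.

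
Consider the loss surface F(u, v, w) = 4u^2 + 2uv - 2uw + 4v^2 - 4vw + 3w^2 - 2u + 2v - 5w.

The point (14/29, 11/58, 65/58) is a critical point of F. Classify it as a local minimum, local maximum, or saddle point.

The Hessian is constant: H = [[8, 2, -2], [2, 8, -4], [-2, -4, 6]].
Leading principal minors: Δ₁ = 8, Δ₂ = 60, Δ₃ = 232.
All leading minors are positive, so H is positive definite: a local minimum.

local minimum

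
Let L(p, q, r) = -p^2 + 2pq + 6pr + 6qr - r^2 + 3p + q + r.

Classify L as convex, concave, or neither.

neither

L is quadratic, so its Hessian is the constant matrix H = [[-2, 2, 6], [2, 0, 6], [6, 6, -2]].
Leading principal minors: -2, -4, 224.
Neither pattern holds ⇒ H is indefinite ⇒ neither convex nor concave.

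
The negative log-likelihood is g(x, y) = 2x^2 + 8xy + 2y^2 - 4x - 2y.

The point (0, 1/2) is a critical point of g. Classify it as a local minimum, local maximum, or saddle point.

saddle point

The Hessian of g is constant: H = [[4, 8], [8, 4]].
det(H) = 4·4 − 8² = -48.
Since det(H) < 0, H is indefinite and the critical point is a saddle point.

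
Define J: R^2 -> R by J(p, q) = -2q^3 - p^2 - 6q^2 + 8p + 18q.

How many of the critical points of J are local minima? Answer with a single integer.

J separates as a function of p plus a function of q, so ∇J=0 decouples.
∂J/∂p = -2(p - 4) = 0 at p ∈ {4}; ∂J/∂q = -6(q - 1)(q + 3) = 0 at q ∈ {-3, 1}.
The Hessian is diagonal: diag(J_pp, J_qq). Second derivatives: J_pp(4)=-2; J_qq(-3)=24, J_qq(1)=-24.
Local minima occur where both diagonal entries positive: none. Count: 0.

0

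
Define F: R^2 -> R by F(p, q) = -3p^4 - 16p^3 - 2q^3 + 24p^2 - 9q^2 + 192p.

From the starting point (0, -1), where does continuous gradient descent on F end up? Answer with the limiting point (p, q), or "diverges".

F is separable, so gradient descent decouples: p follows -∂F/∂p, q follows -∂F/∂q.
∂F/∂p = -12(p - 2)(p + 2)(p + 4); at p=0 this is 192, so p decreases.
∂F/∂q = -6q(q + 3); at q=-1 this is 12, so q decreases.
p converges to its nearest critical value -2 (a local min of the p-part); q converges to -3. The iterate converges to (-2, -3).

(-2, -3)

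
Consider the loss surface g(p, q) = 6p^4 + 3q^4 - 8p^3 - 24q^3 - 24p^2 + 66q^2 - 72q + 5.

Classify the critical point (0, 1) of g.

The mixed partial ∂²g/∂p∂q is 0, so the Hessian at any point is diag(g_pp, g_qq) = diag(24(3p^2 - 2p - 2), 12(3q^2 - 12q + 11)).
At (0, 1): H = diag(-48, 24).
The eigenvalues have opposite signs, so H is indefinite: a saddle point.

saddle point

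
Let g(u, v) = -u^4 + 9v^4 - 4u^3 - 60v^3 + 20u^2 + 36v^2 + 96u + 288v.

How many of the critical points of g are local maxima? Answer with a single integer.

g separates as a function of u plus a function of v, so ∇g=0 decouples.
∂g/∂u = -4(u - 3)(u + 2)(u + 4) = 0 at u ∈ {-4, -2, 3}; ∂g/∂v = 36(v - 4)(v - 2)(v + 1) = 0 at v ∈ {-1, 2, 4}.
The Hessian is diagonal: diag(g_uu, g_vv). Second derivatives: g_uu(-4)=-56, g_uu(-2)=40, g_uu(3)=-140; g_vv(-1)=540, g_vv(2)=-216, g_vv(4)=360.
Local maxima occur where both diagonal entries negative: (-4, 2), (3, 2). Count: 2.

2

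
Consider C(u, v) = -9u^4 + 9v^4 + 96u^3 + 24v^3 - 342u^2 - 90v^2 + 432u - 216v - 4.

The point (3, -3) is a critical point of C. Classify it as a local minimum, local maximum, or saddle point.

The mixed partial ∂²C/∂u∂v is 0, so the Hessian at any point is diag(C_uu, C_vv) = diag(36(-3u^2 + 16u - 19), 36(3v^2 + 4v - 5)).
At (3, -3): H = diag(72, 360).
Both eigenvalues are positive, so H is positive definite: a local minimum.

local minimum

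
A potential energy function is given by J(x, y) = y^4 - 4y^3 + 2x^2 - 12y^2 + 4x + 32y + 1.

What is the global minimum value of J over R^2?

-65

J(x,y) separates as P(x) + Q(y) + 1, so its minimum is min P + min Q + 1.
P'(x) = 4x + 4 vanishes at x ∈ {-1}; Q'(y) = 4(y - 4)(y - 1)(y + 2) vanishes at y ∈ {-2, 1, 4}.
Local minima of P (where P''>0): P(-1)=-2. Local minima of Q: Q(-2)=-64, Q(4)=-64.
So the global minimum of J is P(-1) + Q(-2) + 1 = -2 − 64 + 1 = -65, attained at (-1, -2).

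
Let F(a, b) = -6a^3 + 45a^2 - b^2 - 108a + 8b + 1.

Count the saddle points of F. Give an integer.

1

F separates as a function of a plus a function of b, so ∇F=0 decouples.
∂F/∂a = -18(a - 3)(a - 2) = 0 at a ∈ {2, 3}; ∂F/∂b = -2(b - 4) = 0 at b ∈ {4}.
The Hessian is diagonal: diag(F_aa, F_bb). Second derivatives: F_aa(2)=18, F_aa(3)=-18; F_bb(4)=-2.
Saddle points occur where the two diagonal entries have opposite signs: (2, 4). Count: 1.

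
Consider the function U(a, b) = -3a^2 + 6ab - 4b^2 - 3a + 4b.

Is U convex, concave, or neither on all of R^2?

U is quadratic, so its Hessian is the constant matrix H = [[-6, 6], [6, -8]].
det(H) = 12, tr(H) = -14.
det(H) > 0 and tr(H) < 0, so H is negative definite everywhere: concave.

concave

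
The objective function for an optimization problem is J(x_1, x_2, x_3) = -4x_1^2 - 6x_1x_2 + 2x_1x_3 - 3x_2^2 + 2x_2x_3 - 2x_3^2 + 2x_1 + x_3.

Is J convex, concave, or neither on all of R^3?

J is quadratic, so its Hessian is the constant matrix H = [[-8, -6, 2], [-6, -6, 2], [2, 2, -4]].
Leading principal minors: -8, 12, -40.
Signs alternate −, +, − ⇒ H ≺ 0 ⇒ concave.

concave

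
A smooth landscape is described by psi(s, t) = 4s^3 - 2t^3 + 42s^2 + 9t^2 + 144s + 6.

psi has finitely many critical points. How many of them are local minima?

psi separates as a function of s plus a function of t, so ∇psi=0 decouples.
∂psi/∂s = 12(s + 3)(s + 4) = 0 at s ∈ {-4, -3}; ∂psi/∂t = -6t(t - 3) = 0 at t ∈ {0, 3}.
The Hessian is diagonal: diag(psi_ss, psi_tt). Second derivatives: psi_ss(-4)=-12, psi_ss(-3)=12; psi_tt(0)=18, psi_tt(3)=-18.
Local minima occur where both diagonal entries positive: (-3, 0). Count: 1.

1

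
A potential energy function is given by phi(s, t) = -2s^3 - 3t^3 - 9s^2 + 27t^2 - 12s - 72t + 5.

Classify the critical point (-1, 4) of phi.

local maximum

The mixed partial ∂²phi/∂s∂t is 0, so the Hessian at any point is diag(phi_ss, phi_tt) = diag(-6(2s + 3), 18(-t + 3)).
At (-1, 4): H = diag(-6, -18).
Both eigenvalues are negative, so H is negative definite: a local maximum.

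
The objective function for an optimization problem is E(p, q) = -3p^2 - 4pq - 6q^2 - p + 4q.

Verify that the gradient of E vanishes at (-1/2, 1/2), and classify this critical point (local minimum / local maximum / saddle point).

local maximum

∇E = (-6p - 4q - 1, -4p - 12q + 4); substituting (-1/2, 1/2) gives ∇E = (0, 0), so (-1/2, 1/2) is indeed a critical point.
The Hessian of E is constant: H = [[-6, -4], [-4, -12]].
det(H) = (-6)·(-12) − (-4)² = 56.
det(H) > 0 and tr(H) = -18 < 0, so H is negative definite and the point is a local maximum.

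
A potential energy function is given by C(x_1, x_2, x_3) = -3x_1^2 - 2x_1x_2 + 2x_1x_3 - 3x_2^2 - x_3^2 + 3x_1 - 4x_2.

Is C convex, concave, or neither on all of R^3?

C is quadratic, so its Hessian is the constant matrix H = [[-6, -2, 2], [-2, -6, 0], [2, 0, -2]].
Leading principal minors: -6, 32, -40.
Signs alternate −, +, − ⇒ H ≺ 0 ⇒ concave.

concave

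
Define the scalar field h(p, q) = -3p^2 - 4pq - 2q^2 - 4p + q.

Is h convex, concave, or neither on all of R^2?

h is quadratic, so its Hessian is the constant matrix H = [[-6, -4], [-4, -4]].
det(H) = 8, tr(H) = -10.
det(H) > 0 and tr(H) < 0, so H is negative definite everywhere: concave.

concave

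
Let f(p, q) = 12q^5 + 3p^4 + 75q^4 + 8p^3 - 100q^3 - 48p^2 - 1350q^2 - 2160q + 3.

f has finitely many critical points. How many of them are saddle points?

f separates as a function of p plus a function of q, so ∇f=0 decouples.
∂f/∂p = 12p(p - 2)(p + 4) = 0 at p ∈ {-4, 0, 2}; ∂f/∂q = 60(q - 3)(q + 1)(q + 3)(q + 4) = 0 at q ∈ {-4, -3, -1, 3}.
The Hessian is diagonal: diag(f_pp, f_qq). Second derivatives: f_pp(-4)=288, f_pp(0)=-96, f_pp(2)=144; f_qq(-4)=-1260, f_qq(-3)=720, f_qq(-1)=-1440, f_qq(3)=10080.
Saddle points occur where the two diagonal entries have opposite signs: (-4, -4), (-4, -1), (0, -3), (0, 3), (2, -4), (2, -1). Count: 6.

6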